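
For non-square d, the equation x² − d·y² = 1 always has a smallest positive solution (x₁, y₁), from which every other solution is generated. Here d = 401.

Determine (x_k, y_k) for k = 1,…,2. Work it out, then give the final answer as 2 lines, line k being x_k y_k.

801 40
1283201 64080

√401 → a₀=20, period (40); ℓ=1 odd so k=1
step 0: (20, 1)  from 20·(1,0) + (0,1)
step 1: (801, 40)  from 40·(20,1) + (1,0)
→ (801, 40).  Check: 801²=641601, 401·40²=641600, difference 1.
(801+40√401)^2 = 1283201 + 64080√401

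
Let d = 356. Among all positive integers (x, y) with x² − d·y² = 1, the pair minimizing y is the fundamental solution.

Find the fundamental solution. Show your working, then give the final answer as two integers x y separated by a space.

√356 → a₀=18, period (1,6,1,1,2,…,6,1,36); ℓ=14 even so k=13
i=0: a=18 ⇒ p=18, q=1
i=1: a=1 ⇒ p=19, q=1
i=2: a=6 ⇒ p=132, q=7
i=3: a=1 ⇒ p=151, q=8
…
i=5: a=2 ⇒ p=717, q=38
i=6: a=1 ⇒ p=1000, q=53
…
i=10: a=1 ⇒ p=37868, q=2007
i=11: a=1 ⇒ p=66019, q=3499
i=12: a=6 ⇒ p=433982, q=23001
i=13: a=1 ⇒ p=500001, q=26500
fundamental: x₁=500001, y₁=26500  (since 250001000001 − 356·702250000 = 1)

500001 26500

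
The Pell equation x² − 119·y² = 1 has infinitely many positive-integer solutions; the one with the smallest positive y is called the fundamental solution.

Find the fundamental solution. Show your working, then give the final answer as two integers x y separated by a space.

√119 → a₀=10, period (1,9,1,20); ℓ=4 even so k=3
i=0: a=10 ⇒ p=10, q=1
i=1: a=1 ⇒ p=11, q=1
i=2: a=9 ⇒ p=109, q=10
i=3: a=1 ⇒ p=120, q=11
(x₁, y₁) = (120, 11);  120² − 119·11² = 1 ✓

120 11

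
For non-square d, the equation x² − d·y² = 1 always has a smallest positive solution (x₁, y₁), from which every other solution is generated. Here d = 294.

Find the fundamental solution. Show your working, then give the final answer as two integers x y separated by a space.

4801 280

√294 → a₀=17, period (6,1,4,1,6,34); ℓ=6 even so k=5
a_0=17:  p_0=17·1+0=17,  q_0=17·0+1=1
a_1=6:  p_1=6·17+1=103,  q_1=6·1+0=6
a_2=1:  p_2=1·103+17=120,  q_2=1·6+1=7
a_3=4:  p_3=4·120+103=583,  q_3=4·7+6=34
a_4=1:  p_4=1·583+120=703,  q_4=1·34+7=41
a_5=6:  p_5=6·703+583=4801,  q_5=6·41+34=280
→ (4801, 280).  Check: 4801²=23049601, 294·280²=23049600, difference 1.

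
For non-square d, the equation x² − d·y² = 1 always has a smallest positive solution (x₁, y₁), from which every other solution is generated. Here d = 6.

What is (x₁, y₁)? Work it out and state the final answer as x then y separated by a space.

5 2

d=6: √d = [2; 2,4] (ℓ=2, even), read p_1/q_1
i=0: a=2 ⇒ p=2, q=1
i=1: a=2 ⇒ p=5, q=2
(x₁, y₁) = (5, 2);  5² − 6·2² = 1 ✓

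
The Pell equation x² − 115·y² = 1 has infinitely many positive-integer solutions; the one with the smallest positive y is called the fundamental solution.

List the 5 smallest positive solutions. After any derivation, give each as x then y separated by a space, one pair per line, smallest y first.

1126 105
2535751 236460
5710510126 532507815
12860066268001 1199207362920
28960863525028126 2700614448788025

√115 = [10; 1,2,1,1,1,1,1,2,1,20, …], period ℓ=10 (even) → k=9
a_0=10:  p_0=10·1+0=10,  q_0=10·0+1=1
…
a_2=2:  p_2=2·11+10=32,  q_2=2·1+1=3
a_3=1:  p_3=1·32+11=43,  q_3=1·3+1=4
a_4=1:  p_4=1·43+32=75,  q_4=1·4+3=7
a_5=1:  p_5=1·75+43=118,  q_5=1·7+4=11
a_6=1:  p_6=1·118+75=193,  q_6=1·11+7=18
a_7=1:  p_7=1·193+118=311,  q_7=1·18+11=29
a_8=2:  p_8=2·311+193=815,  q_8=2·29+18=76
a_9=1:  p_9=1·815+311=1126,  q_9=1·76+29=105
(x₁, y₁) = (1126, 105);  1126² − 115·105² = 1 ✓
(1126+105√115)^2 = 2535751 + 236460√115
(1126+105√115)^3 = 5710510126 + 532507815√115
(1126+105√115)^4 = 12860066268001 + 1199207362920√115
(1126+105√115)^5 = 28960863525028126 + 2700614448788025√115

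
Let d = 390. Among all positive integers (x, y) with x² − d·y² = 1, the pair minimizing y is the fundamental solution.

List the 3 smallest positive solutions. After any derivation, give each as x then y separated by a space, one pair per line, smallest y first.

[19; 1,2,1,38] for √390; ℓ=4 ⇒ convergent index 3
step 0: (19, 1)  from 19·(1,0) + (0,1)
…
step 2: (59, 3)  from 2·(20,1) + (19,1)
step 3: (79, 4)  from 1·(59,3) + (20,1)
→ (79, 4).  Check: 79²=6241, 390·4²=6240, difference 1.
n=2: (79,4)∘(79,4) = (79·79+390·4·4, 79·4+4·79) = (12481,632)
n=3: (12481,632)∘(79,4) = (79·12481+390·4·632, 79·632+4·12481) = (1971919,99852)

79 4
12481 632
1971919 99852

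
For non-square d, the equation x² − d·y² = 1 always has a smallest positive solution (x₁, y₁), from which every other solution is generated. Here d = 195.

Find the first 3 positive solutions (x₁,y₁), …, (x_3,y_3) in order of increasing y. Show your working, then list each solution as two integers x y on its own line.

14 1
391 28
10934 783

√195 = [13; 1,26, …], period ℓ=2 (even) → k=1
step 0: (13, 1)  from 13·(1,0) + (0,1)
step 1: (14, 1)  from 1·(13,1) + (1,0)
(x₁, y₁) = (14, 1);  14² − 195·1² = 1 ✓
(x_2, y_2) = (14·14 + 195·1·1, 14·1 + 1·14) = (391, 28)
(x_3, y_3) = (14·391 + 195·1·28, 14·28 + 1·391) = (10934, 783)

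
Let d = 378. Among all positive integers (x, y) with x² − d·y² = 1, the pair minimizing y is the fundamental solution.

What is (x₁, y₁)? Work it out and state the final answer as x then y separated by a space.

√378 = [19; 2,3,1,4,1,3,2,38, …], period ℓ=8 (even) → k=7
a_0=19:  p_0=19·1+0=19,  q_0=19·0+1=1
a_1=2:  p_1=2·19+1=39,  q_1=2·1+0=2
…
a_3=1:  p_3=1·136+39=175,  q_3=1·7+2=9
a_4=4:  p_4=4·175+136=836,  q_4=4·9+7=43
a_5=1:  p_5=1·836+175=1011,  q_5=1·43+9=52
a_6=3:  p_6=3·1011+836=3869,  q_6=3·52+43=199
a_7=2:  p_7=2·3869+1011=8749,  q_7=2·199+52=450
→ (8749, 450).  Check: 8749²=76545001, 378·450²=76545000, difference 1.

8749 450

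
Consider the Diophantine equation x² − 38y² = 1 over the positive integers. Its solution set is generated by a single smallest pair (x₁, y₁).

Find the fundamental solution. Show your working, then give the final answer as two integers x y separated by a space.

√38 → a₀=6, period (6,12); ℓ=2 even so k=1
i=0: a=6 ⇒ p=6, q=1
i=1: a=6 ⇒ p=37, q=6
→ (37, 6).  Check: 37²=1369, 38·6²=1368, difference 1.

37 6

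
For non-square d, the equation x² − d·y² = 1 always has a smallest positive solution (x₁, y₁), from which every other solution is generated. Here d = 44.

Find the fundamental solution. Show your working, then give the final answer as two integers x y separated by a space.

√44 = [6; 1,1,1,2,1,1,1,12, …], period ℓ=8 (even) → k=7
i=0: a=6 ⇒ p=6, q=1
i=1: a=1 ⇒ p=7, q=1
…
i=5: a=1 ⇒ p=73, q=11
i=6: a=1 ⇒ p=126, q=19
i=7: a=1 ⇒ p=199, q=30
(x₁, y₁) = (199, 30);  199² − 44·30² = 1 ✓

199 30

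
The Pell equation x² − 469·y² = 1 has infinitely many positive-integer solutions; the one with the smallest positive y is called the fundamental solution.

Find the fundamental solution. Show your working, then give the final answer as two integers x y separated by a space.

137215 6336

√469 → a₀=21, period (1,1,1,10,6,10,1,1,1,42); ℓ=10 even so k=9
k=0  a_k=21  p_k/q_k = 21/1
…
k=2  a_k=1  p_k/q_k = 43/2
…
k=8  a_k=1  p_k/q_k = 90069/4159
k=9  a_k=1  p_k/q_k = 137215/6336
fundamental: x₁=137215, y₁=6336  (since 18827956225 − 469·40144896 = 1)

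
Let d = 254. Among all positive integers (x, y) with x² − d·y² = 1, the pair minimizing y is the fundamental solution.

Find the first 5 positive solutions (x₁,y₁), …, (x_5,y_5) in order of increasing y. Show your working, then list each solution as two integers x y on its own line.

255 16
130049 8160
66324735 4161584
33825484801 2122399680
17250930923775 1082419675216

√254 = [15; 1,14,1,30, …], period ℓ=4 (even) → k=3
i=0: a=15 ⇒ p=15, q=1
…
i=2: a=14 ⇒ p=239, q=15
i=3: a=1 ⇒ p=255, q=16
→ (255, 16).  Check: 255²=65025, 254·16²=65024, difference 1.
(255+16√254)^2 = 130049 + 8160√254
(255+16√254)^3 = 66324735 + 4161584√254
(255+16√254)^4 = 33825484801 + 2122399680√254
(255+16√254)^5 = 17250930923775 + 1082419675216√254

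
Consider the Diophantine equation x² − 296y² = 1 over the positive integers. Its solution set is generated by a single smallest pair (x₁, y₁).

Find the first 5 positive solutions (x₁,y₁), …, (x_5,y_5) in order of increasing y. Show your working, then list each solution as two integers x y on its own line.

3699 215
27365201 1590570
202447753299 11767036645
1497708451540801 87052535509140
11080046922051092499 644014645929581075

√296 = [17; 4,1,7,1,4,34, …], period ℓ=6 (even) → k=5
a_0=17:  p_0=17·1+0=17,  q_0=17·0+1=1
a_1=4:  p_1=4·17+1=69,  q_1=4·1+0=4
a_2=1:  p_2=1·69+17=86,  q_2=1·4+1=5
a_3=7:  p_3=7·86+69=671,  q_3=7·5+4=39
a_4=1:  p_4=1·671+86=757,  q_4=1·39+5=44
a_5=4:  p_5=4·757+671=3699,  q_5=4·44+39=215
fundamental: x₁=3699, y₁=215  (since 13682601 − 296·46225 = 1)
k=2:  x_2 = 3699·3699+296·215·215 = 27365201,  y_2 = 3699·215+215·3699 = 1590570
k=3:  x_3 = 3699·27365201+296·215·1590570 = 202447753299,  y_3 = 3699·1590570+215·27365201 = 11767036645
k=4:  x_4 = 3699·202447753299+296·215·11767036645 = 1497708451540801,  y_4 = 3699·11767036645+215·202447753299 = 87052535509140
k=5:  x_5 = 3699·1497708451540801+296·215·87052535509140 = 11080046922051092499,  y_5 = 3699·87052535509140+215·1497708451540801 = 644014645929581075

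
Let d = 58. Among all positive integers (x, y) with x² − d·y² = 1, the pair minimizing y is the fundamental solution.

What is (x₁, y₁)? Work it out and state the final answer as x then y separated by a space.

19603 2574

[7; 1,1,1,1,1,1,14] for √58; ℓ=7 ⇒ convergent index 13
i=0: a=7 ⇒ p=7, q=1
i=1: a=1 ⇒ p=8, q=1
…
i=6: a=1 ⇒ p=99, q=13
…
i=8: a=1 ⇒ p=1546, q=203
…
i=11: a=1 ⇒ p=7532, q=989
i=12: a=1 ⇒ p=12071, q=1585
i=13: a=1 ⇒ p=19603, q=2574
→ (19603, 2574).  Check: 19603²=384277609, 58·2574²=384277608, difference 1.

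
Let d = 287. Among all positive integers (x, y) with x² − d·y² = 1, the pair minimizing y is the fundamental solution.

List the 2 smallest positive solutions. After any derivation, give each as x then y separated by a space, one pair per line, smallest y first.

288 17
165887 9792

√287 = [16; 1,15,1,32, …], period ℓ=4 (even) → k=3
k=0  a_k=16  p_k/q_k = 16/1
…
k=2  a_k=15  p_k/q_k = 271/16
k=3  a_k=1  p_k/q_k = 288/17
fundamental: x₁=288, y₁=17  (since 82944 − 287·289 = 1)
(288+17√287)^2 = 165887 + 9792√287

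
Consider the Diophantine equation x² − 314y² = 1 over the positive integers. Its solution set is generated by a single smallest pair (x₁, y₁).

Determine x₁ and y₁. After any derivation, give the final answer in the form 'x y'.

392499 22150

d=314: √d = [17; 1,2,1,1,2,1,34] (ℓ=7, odd), read p_13/q_13
a_0=17:  p_0=17·1+0=17,  q_0=17·0+1=1
a_1=1:  p_1=1·17+1=18,  q_1=1·1+0=1
a_2=2:  p_2=2·18+17=53,  q_2=2·1+1=3
…
a_4=1:  p_4=1·71+53=124,  q_4=1·4+3=7
a_5=2:  p_5=2·124+71=319,  q_5=2·7+4=18
a_6=1:  p_6=1·319+124=443,  q_6=1·18+7=25
a_7=34:  p_7=34·443+319=15381,  q_7=34·25+18=868
a_8=1:  p_8=1·15381+443=15824,  q_8=1·868+25=893
a_9=2:  p_9=2·15824+15381=47029,  q_9=2·893+868=2654
a_10=1:  p_10=1·47029+15824=62853,  q_10=1·2654+893=3547
…
a_12=2:  p_12=2·109882+62853=282617,  q_12=2·6201+3547=15949
a_13=1:  p_13=1·282617+109882=392499,  q_13=1·15949+6201=22150
fundamental: x₁=392499, y₁=22150  (since 154055465001 − 314·490622500 = 1)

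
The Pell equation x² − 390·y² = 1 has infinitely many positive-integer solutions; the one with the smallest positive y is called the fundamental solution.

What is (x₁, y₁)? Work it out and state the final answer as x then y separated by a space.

79 4

d=390: √d = [19; 1,2,1,38] (ℓ=4, even), read p_3/q_3
i=0: a=19 ⇒ p=19, q=1
i=1: a=1 ⇒ p=20, q=1
i=2: a=2 ⇒ p=59, q=3
i=3: a=1 ⇒ p=79, q=4
→ (79, 4).  Check: 79²=6241, 390·4²=6240, difference 1.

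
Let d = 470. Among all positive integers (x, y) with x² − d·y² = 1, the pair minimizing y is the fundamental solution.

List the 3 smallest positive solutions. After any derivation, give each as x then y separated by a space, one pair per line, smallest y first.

1691 78
5718961 263796
19341524411 892157994

[21; 1,2,8,2,1,42] for √470; ℓ=6 ⇒ convergent index 5
a_0=21:  p_0=21·1+0=21,  q_0=21·0+1=1
…
a_2=2:  p_2=2·22+21=65,  q_2=2·1+1=3
a_3=8:  p_3=8·65+22=542,  q_3=8·3+1=25
a_4=2:  p_4=2·542+65=1149,  q_4=2·25+3=53
a_5=1:  p_5=1·1149+542=1691,  q_5=1·53+25=78
(x₁, y₁) = (1691, 78);  1691² − 470·78² = 1 ✓
(1691+78√470)^2 = 5718961 + 263796√470
(1691+78√470)^3 = 19341524411 + 892157994√470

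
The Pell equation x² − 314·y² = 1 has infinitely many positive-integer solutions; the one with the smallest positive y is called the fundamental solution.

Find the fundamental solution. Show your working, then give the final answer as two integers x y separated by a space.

√314 → a₀=17, period (1,2,1,1,2,1,34); ℓ=7 odd so k=13
a_0=17:  p_0=17·1+0=17,  q_0=17·0+1=1
…
a_3=1:  p_3=1·53+18=71,  q_3=1·3+1=4
…
a_6=1:  p_6=1·319+124=443,  q_6=1·18+7=25
a_7=34:  p_7=34·443+319=15381,  q_7=34·25+18=868
a_8=1:  p_8=1·15381+443=15824,  q_8=1·868+25=893
a_9=2:  p_9=2·15824+15381=47029,  q_9=2·893+868=2654
…
a_12=2:  p_12=2·109882+62853=282617,  q_12=2·6201+3547=15949
a_13=1:  p_13=1·282617+109882=392499,  q_13=1·15949+6201=22150
fundamental: x₁=392499, y₁=22150  (since 154055465001 − 314·490622500 = 1)

392499 22150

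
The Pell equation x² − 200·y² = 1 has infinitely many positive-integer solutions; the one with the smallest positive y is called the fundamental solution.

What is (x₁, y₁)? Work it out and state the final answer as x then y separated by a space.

√200 = [14; 7,28, …], period ℓ=2 (even) → k=1
i=0: a=14 ⇒ p=14, q=1
i=1: a=7 ⇒ p=99, q=7
(x₁, y₁) = (99, 7);  99² − 200·7² = 1 ✓

99 7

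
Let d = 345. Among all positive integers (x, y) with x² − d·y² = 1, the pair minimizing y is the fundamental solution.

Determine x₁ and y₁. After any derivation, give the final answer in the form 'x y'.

6761 364

[18; 1,1,2,1,6,1,2,1,1,36] for √345; ℓ=10 ⇒ convergent index 9
i=0: a=18 ⇒ p=18, q=1
…
i=2: a=1 ⇒ p=37, q=2
i=3: a=2 ⇒ p=93, q=5
i=4: a=1 ⇒ p=130, q=7
…
i=6: a=1 ⇒ p=1003, q=54
i=7: a=2 ⇒ p=2879, q=155
i=8: a=1 ⇒ p=3882, q=209
i=9: a=1 ⇒ p=6761, q=364
→ (6761, 364).  Check: 6761²=45711121, 345·364²=45711120, difference 1.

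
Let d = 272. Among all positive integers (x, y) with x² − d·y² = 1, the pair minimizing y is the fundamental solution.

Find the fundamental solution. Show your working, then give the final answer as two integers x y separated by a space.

[16; 2,32] for √272; ℓ=2 ⇒ convergent index 1
a_0=16:  p_0=16·1+0=16,  q_0=16·0+1=1
a_1=2:  p_1=2·16+1=33,  q_1=2·1+0=2
→ (33, 2).  Check: 33²=1089, 272·2²=1088, difference 1.

33 2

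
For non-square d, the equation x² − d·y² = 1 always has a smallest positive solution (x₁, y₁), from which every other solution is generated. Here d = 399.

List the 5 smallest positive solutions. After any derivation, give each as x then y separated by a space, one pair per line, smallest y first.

[19; 1,38] for √399; ℓ=2 ⇒ convergent index 1
step 0: (19, 1)  from 19·(1,0) + (0,1)
step 1: (20, 1)  from 1·(19,1) + (1,0)
fundamental: x₁=20, y₁=1  (since 400 − 399·1 = 1)
n=2: (20,1)∘(20,1) = (20·20+399·1·1, 20·1+1·20) = (799,40)
n=3: (799,40)∘(20,1) = (20·799+399·1·40, 20·40+1·799) = (31940,1599)
n=4: (31940,1599)∘(20,1) = (20·31940+399·1·1599, 20·1599+1·31940) = (1276801,63920)
n=5: (1276801,63920)∘(20,1) = (20·1276801+399·1·63920, 20·63920+1·1276801) = (51040100,2555201)

20 1
799 40
31940 1599
1276801 63920
51040100 2555201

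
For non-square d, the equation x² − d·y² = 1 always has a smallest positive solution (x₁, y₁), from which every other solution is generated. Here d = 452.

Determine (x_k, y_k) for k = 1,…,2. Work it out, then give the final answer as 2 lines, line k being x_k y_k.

1204353 56648
2900932297217 136448377488

√452 → a₀=21, period (3,1,5,3,10,3,5,1,3,42); ℓ=10 even so k=9
step 0: (21, 1)  from 21·(1,0) + (0,1)
…
step 3: (489, 23)  from 5·(85,4) + (64,3)
…
step 5: (16009, 753)  from 10·(1552,73) + (489,23)
step 6: (49579, 2332)  from 3·(16009,753) + (1552,73)
step 7: (263904, 12413)  from 5·(49579,2332) + (16009,753)
step 8: (313483, 14745)  from 1·(263904,12413) + (49579,2332)
step 9: (1204353, 56648)  from 3·(313483,14745) + (263904,12413)
fundamental: x₁=1204353, y₁=56648  (since 1450466148609 − 452·3208995904 = 1)
(1204353+56648√452)^2 = 2900932297217 + 136448377488√452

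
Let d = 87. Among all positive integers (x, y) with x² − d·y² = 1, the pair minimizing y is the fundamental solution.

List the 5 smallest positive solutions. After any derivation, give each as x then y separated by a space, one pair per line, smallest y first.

28 3
1567 168
87724 9405
4910977 526512
274926988 29475267

√87 = [9; 3,18, …], period ℓ=2 (even) → k=1
k=0  a_k=9  p_k/q_k = 9/1
k=1  a_k=3  p_k/q_k = 28/3
fundamental: x₁=28, y₁=3  (since 784 − 87·9 = 1)
(x_2, y_2) = (28·28 + 87·3·3, 28·3 + 3·28) = (1567, 168)
(x_3, y_3) = (28·1567 + 87·3·168, 28·168 + 3·1567) = (87724, 9405)
(x_4, y_4) = (28·87724 + 87·3·9405, 28·9405 + 3·87724) = (4910977, 526512)
(x_5, y_5) = (28·4910977 + 87·3·526512, 28·526512 + 3·4910977) = (274926988, 29475267)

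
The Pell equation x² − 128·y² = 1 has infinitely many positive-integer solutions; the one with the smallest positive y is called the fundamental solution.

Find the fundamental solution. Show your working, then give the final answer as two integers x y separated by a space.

577 51

√128 = [11; 3,5,3,22, …], period ℓ=4 (even) → k=3
a_0=11:  p_0=11·1+0=11,  q_0=11·0+1=1
…
a_2=5:  p_2=5·34+11=181,  q_2=5·3+1=16
a_3=3:  p_3=3·181+34=577,  q_3=3·16+3=51
fundamental: x₁=577, y₁=51  (since 332929 − 128·2601 = 1)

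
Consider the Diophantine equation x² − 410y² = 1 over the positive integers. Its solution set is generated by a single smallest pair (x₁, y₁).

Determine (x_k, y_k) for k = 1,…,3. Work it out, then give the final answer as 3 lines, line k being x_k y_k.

81 4
13121 648
2125521 104972

[20; 4,40] for √410; ℓ=2 ⇒ convergent index 1
k=0  a_k=20  p_k/q_k = 20/1
k=1  a_k=4  p_k/q_k = 81/4
(x₁, y₁) = (81, 4);  81² − 410·4² = 1 ✓
k=2:  x_2 = 81·81+410·4·4 = 13121,  y_2 = 81·4+4·81 = 648
k=3:  x_3 = 81·13121+410·4·648 = 2125521,  y_3 = 81·648+4·13121 = 104972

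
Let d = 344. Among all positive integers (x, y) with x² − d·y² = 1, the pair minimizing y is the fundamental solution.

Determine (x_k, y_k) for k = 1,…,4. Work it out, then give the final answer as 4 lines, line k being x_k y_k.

d=344: √d = [18; 1,1,4,1,3,1,4,1,1,36] (ℓ=10, even), read p_9/q_9
step 0: (18, 1)  from 18·(1,0) + (0,1)
…
step 3: (167, 9)  from 4·(37,2) + (19,1)
step 4: (204, 11)  from 1·(167,9) + (37,2)
…
step 6: (983, 53)  from 1·(779,42) + (204,11)
step 7: (4711, 254)  from 4·(983,53) + (779,42)
step 8: (5694, 307)  from 1·(4711,254) + (983,53)
step 9: (10405, 561)  from 1·(5694,307) + (4711,254)
fundamental: x₁=10405, y₁=561  (since 108264025 − 344·314721 = 1)
k=2:  x_2 = 10405·10405+344·561·561 = 216528049,  y_2 = 10405·561+561·10405 = 11674410
k=3:  x_3 = 10405·216528049+344·561·11674410 = 4505948689285,  y_3 = 10405·11674410+561·216528049 = 242944471539
k=4:  x_4 = 10405·4505948689285+344·561·242944471539 = 93768792007492801,  y_4 = 10405·242944471539+561·4505948689285 = 5055674441052180

10405 561
216528049 11674410
4505948689285 242944471539
93768792007492801 5055674441052180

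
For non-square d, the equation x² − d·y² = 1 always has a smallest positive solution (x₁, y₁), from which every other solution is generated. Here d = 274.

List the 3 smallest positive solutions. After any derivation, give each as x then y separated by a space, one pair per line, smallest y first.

d=274: √d = [16; 1,1,4,4,1,1,32] (ℓ=7, odd), read p_13/q_13
step 0: (16, 1)  from 16·(1,0) + (0,1)
…
step 2: (33, 2)  from 1·(17,1) + (16,1)
…
step 4: (629, 38)  from 4·(149,9) + (33,2)
step 5: (778, 47)  from 1·(629,38) + (149,9)
step 6: (1407, 85)  from 1·(778,47) + (629,38)
…
step 9: (93011, 5619)  from 1·(47209,2852) + (45802,2767)
…
step 11: (1770023, 106931)  from 4·(419253,25328) + (93011,5619)
step 12: (2189276, 132259)  from 1·(1770023,106931) + (419253,25328)
step 13: (3959299, 239190)  from 1·(2189276,132259) + (1770023,106931)
fundamental: x₁=3959299, y₁=239190  (since 15676048571401 − 274·57211856100 = 1)
k=2:  x_2 = 3959299·3959299+274·239190·239190 = 31352097142801,  y_2 = 3959299·239190+239190·3959299 = 1894049455620
k=3:  x_3 = 3959299·31352097142801+274·239190·1894049455620 = 248264653730785753699,  y_3 = 3959299·1894049455620+239190·31352097142801 = 14998216231173381570

3959299 239190
31352097142801 1894049455620
248264653730785753699 14998216231173381570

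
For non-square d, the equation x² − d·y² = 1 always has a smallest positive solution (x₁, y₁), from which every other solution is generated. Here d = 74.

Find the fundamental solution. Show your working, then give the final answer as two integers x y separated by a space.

d=74: √d = [8; 1,1,1,1,16] (ℓ=5, odd), read p_9/q_9
i=0: a=8 ⇒ p=8, q=1
i=1: a=1 ⇒ p=9, q=1
…
i=4: a=1 ⇒ p=43, q=5
i=5: a=16 ⇒ p=714, q=83
i=6: a=1 ⇒ p=757, q=88
i=7: a=1 ⇒ p=1471, q=171
i=8: a=1 ⇒ p=2228, q=259
i=9: a=1 ⇒ p=3699, q=430
(x₁, y₁) = (3699, 430);  3699² − 74·430² = 1 ✓

3699 430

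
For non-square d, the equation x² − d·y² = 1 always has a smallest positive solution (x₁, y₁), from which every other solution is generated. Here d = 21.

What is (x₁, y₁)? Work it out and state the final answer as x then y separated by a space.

[4; 1,1,2,1,1,8] for √21; ℓ=6 ⇒ convergent index 5
i=0: a=4 ⇒ p=4, q=1
…
i=4: a=1 ⇒ p=32, q=7
i=5: a=1 ⇒ p=55, q=12
→ (55, 12).  Check: 55²=3025, 21·12²=3024, difference 1.

55 12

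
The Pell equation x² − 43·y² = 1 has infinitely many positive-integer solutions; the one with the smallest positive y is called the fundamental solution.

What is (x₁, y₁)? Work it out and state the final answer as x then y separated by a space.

3482 531

√43 = [6; 1,1,3,1,5,1,3,1,1,12, …], period ℓ=10 (even) → k=9
step 0: (6, 1)  from 6·(1,0) + (0,1)
step 1: (7, 1)  from 1·(6,1) + (1,0)
…
step 4: (59, 9)  from 1·(46,7) + (13,2)
…
step 6: (400, 61)  from 1·(341,52) + (59,9)
step 7: (1541, 235)  from 3·(400,61) + (341,52)
step 8: (1941, 296)  from 1·(1541,235) + (400,61)
step 9: (3482, 531)  from 1·(1941,296) + (1541,235)
fundamental: x₁=3482, y₁=531  (since 12124324 − 43·281961 = 1)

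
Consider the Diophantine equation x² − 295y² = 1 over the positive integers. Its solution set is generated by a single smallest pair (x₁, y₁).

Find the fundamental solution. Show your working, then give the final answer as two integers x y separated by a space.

[17; 5,1,2,3,2,6,2,3,2,1,5,34] for √295; ℓ=12 ⇒ convergent index 11
k=0  a_k=17  p_k/q_k = 17/1
k=1  a_k=5  p_k/q_k = 86/5
k=2  a_k=1  p_k/q_k = 103/6
…
k=5  a_k=2  p_k/q_k = 2250/131
…
k=8  a_k=3  p_k/q_k = 108103/6294
k=9  a_k=2  p_k/q_k = 247414/14405
k=10  a_k=1  p_k/q_k = 355517/20699
k=11  a_k=5  p_k/q_k = 2024999/117900
→ (2024999, 117900).  Check: 2024999²=4100620950001, 295·117900²=4100620950000, difference 1.

2024999 117900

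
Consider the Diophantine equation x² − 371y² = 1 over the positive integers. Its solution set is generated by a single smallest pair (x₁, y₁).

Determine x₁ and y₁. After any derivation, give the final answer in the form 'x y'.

1695 88

√371 → a₀=19, period (3,1,4,1,3,38); ℓ=6 even so k=5
k=0  a_k=19  p_k/q_k = 19/1
…
k=3  a_k=4  p_k/q_k = 366/19
k=4  a_k=1  p_k/q_k = 443/23
k=5  a_k=3  p_k/q_k = 1695/88
fundamental: x₁=1695, y₁=88  (since 2873025 − 371·7744 = 1)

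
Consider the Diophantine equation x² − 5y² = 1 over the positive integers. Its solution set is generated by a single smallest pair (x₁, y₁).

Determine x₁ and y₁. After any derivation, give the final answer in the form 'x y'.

d=5: √d = [2; 4] (ℓ=1, odd), read p_1/q_1
step 0: (2, 1)  from 2·(1,0) + (0,1)
step 1: (9, 4)  from 4·(2,1) + (1,0)
fundamental: x₁=9, y₁=4  (since 81 − 5·16 = 1)

9 4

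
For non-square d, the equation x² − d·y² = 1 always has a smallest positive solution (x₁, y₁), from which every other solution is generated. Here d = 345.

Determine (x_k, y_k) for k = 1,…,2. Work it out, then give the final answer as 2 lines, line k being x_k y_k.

√345 → a₀=18, period (1,1,2,1,6,1,2,1,1,36); ℓ=10 even so k=9
k=0  a_k=18  p_k/q_k = 18/1
…
k=3  a_k=2  p_k/q_k = 93/5
…
k=5  a_k=6  p_k/q_k = 873/47
k=6  a_k=1  p_k/q_k = 1003/54
k=7  a_k=2  p_k/q_k = 2879/155
k=8  a_k=1  p_k/q_k = 3882/209
k=9  a_k=1  p_k/q_k = 6761/364
→ (6761, 364).  Check: 6761²=45711121, 345·364²=45711120, difference 1.
(x_2, y_2) = (6761·6761 + 345·364·364, 6761·364 + 364·6761) = (91422241, 4922008)

6761 364
91422241 4922008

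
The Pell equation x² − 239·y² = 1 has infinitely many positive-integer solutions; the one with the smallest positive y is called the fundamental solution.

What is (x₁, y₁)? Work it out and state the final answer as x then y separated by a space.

6195120 400729

√239 = [15; 2,5,1,2,4,15,4,2,1,5,2,30, …], period ℓ=12 (even) → k=11
step 0: (15, 1)  from 15·(1,0) + (0,1)
step 1: (31, 2)  from 2·(15,1) + (1,0)
…
step 3: (201, 13)  from 1·(170,11) + (31,2)
step 4: (572, 37)  from 2·(201,13) + (170,11)
…
step 9: (500258, 32359)  from 1·(346141,22390) + (154117,9969)
step 10: (2847431, 184185)  from 5·(500258,32359) + (346141,22390)
step 11: (6195120, 400729)  from 2·(2847431,184185) + (500258,32359)
(x₁, y₁) = (6195120, 400729);  6195120² − 239·400729² = 1 ✓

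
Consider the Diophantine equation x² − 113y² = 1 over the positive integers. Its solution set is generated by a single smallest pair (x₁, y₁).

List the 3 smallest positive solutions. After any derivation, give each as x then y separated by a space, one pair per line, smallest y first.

√113 = [10; 1,1,1,2,2,1,1,1,20, …], period ℓ=9 (odd) → k=17
a_0=10:  p_0=10·1+0=10,  q_0=10·0+1=1
a_1=1:  p_1=1·10+1=11,  q_1=1·1+0=1
…
a_3=1:  p_3=1·21+11=32,  q_3=1·2+1=3
a_4=2:  p_4=2·32+21=85,  q_4=2·3+2=8
…
a_6=1:  p_6=1·202+85=287,  q_6=1·19+8=27
a_7=1:  p_7=1·287+202=489,  q_7=1·27+19=46
a_8=1:  p_8=1·489+287=776,  q_8=1·46+27=73
…
a_11=1:  p_11=1·16785+16009=32794,  q_11=1·1579+1506=3085
a_12=1:  p_12=1·32794+16785=49579,  q_12=1·3085+1579=4664
a_13=2:  p_13=2·49579+32794=131952,  q_13=2·4664+3085=12413
…
a_16=1:  p_16=1·445435+313483=758918,  q_16=1·41903+29490=71393
a_17=1:  p_17=1·758918+445435=1204353,  q_17=1·71393+41903=113296
fundamental: x₁=1204353, y₁=113296  (since 1450466148609 − 113·12835983616 = 1)
n=2: (1204353,113296)∘(1204353,113296) = (1204353·1204353+113·113296·113296, 1204353·113296+113296·1204353) = (2900932297217,272896754976)
n=3: (2900932297217,272896754976)∘(1204353,113296) = (1204353·2900932297217+113·113296·272896754976, 1204353·272896754976+113296·2900932297217) = (6987493029899166849,657328051091107760)

1204353 113296
2900932297217 272896754976
6987493029899166849 657328051091107760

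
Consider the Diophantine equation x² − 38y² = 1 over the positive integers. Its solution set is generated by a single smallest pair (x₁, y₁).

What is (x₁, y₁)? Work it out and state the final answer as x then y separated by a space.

√38 → a₀=6, period (6,12); ℓ=2 even so k=1
i=0: a=6 ⇒ p=6, q=1
i=1: a=6 ⇒ p=37, q=6
(x₁, y₁) = (37, 6);  37² − 38·6² = 1 ✓

37 6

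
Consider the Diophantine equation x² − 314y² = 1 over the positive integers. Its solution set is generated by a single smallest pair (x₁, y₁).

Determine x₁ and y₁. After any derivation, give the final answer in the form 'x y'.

√314 = [17; 1,2,1,1,2,1,34, …], period ℓ=7 (odd) → k=13
k=0  a_k=17  p_k/q_k = 17/1
…
k=4  a_k=1  p_k/q_k = 124/7
k=5  a_k=2  p_k/q_k = 319/18
k=6  a_k=1  p_k/q_k = 443/25
…
k=11  a_k=1  p_k/q_k = 109882/6201
k=12  a_k=2  p_k/q_k = 282617/15949
k=13  a_k=1  p_k/q_k = 392499/22150
(x₁, y₁) = (392499, 22150);  392499² − 314·22150² = 1 ✓

392499 22150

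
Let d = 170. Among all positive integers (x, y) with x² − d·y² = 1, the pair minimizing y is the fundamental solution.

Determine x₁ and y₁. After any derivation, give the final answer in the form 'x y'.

√170 = [13; 26, …], period ℓ=1 (odd) → k=1
a_0=13:  p_0=13·1+0=13,  q_0=13·0+1=1
a_1=26:  p_1=26·13+1=339,  q_1=26·1+0=26
→ (339, 26).  Check: 339²=114921, 170·26²=114920, difference 1.

339 26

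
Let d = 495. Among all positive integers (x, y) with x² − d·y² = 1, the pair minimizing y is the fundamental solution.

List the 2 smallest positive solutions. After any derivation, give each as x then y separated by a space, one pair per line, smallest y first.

√495 → a₀=22, period (4,44); ℓ=2 even so k=1
k=0  a_k=22  p_k/q_k = 22/1
k=1  a_k=4  p_k/q_k = 89/4
(x₁, y₁) = (89, 4);  89² − 495·4² = 1 ✓
(x_2, y_2) = (89·89 + 495·4·4, 89·4 + 4·89) = (15841, 712)

89 4
15841 712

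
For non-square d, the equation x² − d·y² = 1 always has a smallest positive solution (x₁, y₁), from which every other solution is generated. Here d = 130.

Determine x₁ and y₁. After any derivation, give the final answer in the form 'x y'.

6499 570

√130 → a₀=11, period (2,2,22); ℓ=3 odd so k=5
a_0=11:  p_0=11·1+0=11,  q_0=11·0+1=1
a_1=2:  p_1=2·11+1=23,  q_1=2·1+0=2
…
a_4=2:  p_4=2·1277+57=2611,  q_4=2·112+5=229
a_5=2:  p_5=2·2611+1277=6499,  q_5=2·229+112=570
(x₁, y₁) = (6499, 570);  6499² − 130·570² = 1 ✓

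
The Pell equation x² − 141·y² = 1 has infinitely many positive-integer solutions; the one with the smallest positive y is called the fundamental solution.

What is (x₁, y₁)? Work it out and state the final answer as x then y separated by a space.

d=141: √d = [11; 1,6,1,22] (ℓ=4, even), read p_3/q_3
a_0=11:  p_0=11·1+0=11,  q_0=11·0+1=1
a_1=1:  p_1=1·11+1=12,  q_1=1·1+0=1
a_2=6:  p_2=6·12+11=83,  q_2=6·1+1=7
a_3=1:  p_3=1·83+12=95,  q_3=1·7+1=8
fundamental: x₁=95, y₁=8  (since 9025 − 141·64 = 1)

95 8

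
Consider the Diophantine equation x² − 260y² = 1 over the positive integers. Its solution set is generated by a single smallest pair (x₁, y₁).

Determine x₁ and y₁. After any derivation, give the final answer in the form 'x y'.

√260 → a₀=16, period (8,32); ℓ=2 even so k=1
i=0: a=16 ⇒ p=16, q=1
i=1: a=8 ⇒ p=129, q=8
→ (129, 8).  Check: 129²=16641, 260·8²=16640, difference 1.

129 8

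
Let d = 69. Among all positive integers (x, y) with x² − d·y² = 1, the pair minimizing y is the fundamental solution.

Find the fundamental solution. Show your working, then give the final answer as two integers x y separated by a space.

√69 → a₀=8, period (3,3,1,4,1,3,3,16); ℓ=8 even so k=7
step 0: (8, 1)  from 8·(1,0) + (0,1)
step 1: (25, 3)  from 3·(8,1) + (1,0)
step 2: (83, 10)  from 3·(25,3) + (8,1)
step 3: (108, 13)  from 1·(83,10) + (25,3)
step 4: (515, 62)  from 4·(108,13) + (83,10)
…
step 6: (2384, 287)  from 3·(623,75) + (515,62)
step 7: (7775, 936)  from 3·(2384,287) + (623,75)
fundamental: x₁=7775, y₁=936  (since 60450625 − 69·876096 = 1)

7775 936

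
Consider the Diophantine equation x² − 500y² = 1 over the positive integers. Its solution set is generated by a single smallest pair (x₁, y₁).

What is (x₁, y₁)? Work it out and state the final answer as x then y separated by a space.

√500 → a₀=22, period (2,1,3,2,1,…,1,2,44); ℓ=14 even so k=13
i=0: a=22 ⇒ p=22, q=1
i=1: a=2 ⇒ p=45, q=2
i=2: a=1 ⇒ p=67, q=3
i=3: a=3 ⇒ p=246, q=11
…
i=8: a=1 ⇒ p=15809, q=707
…
i=11: a=3 ⇒ p=259205, q=11592
i=12: a=1 ⇒ p=335522, q=15005
i=13: a=2 ⇒ p=930249, q=41602
(x₁, y₁) = (930249, 41602);  930249² − 500·41602² = 1 ✓

930249 41602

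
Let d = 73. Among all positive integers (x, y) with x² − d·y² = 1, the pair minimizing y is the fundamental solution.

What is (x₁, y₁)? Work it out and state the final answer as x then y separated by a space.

2281249 267000

d=73: √d = [8; 1,1,5,5,1,1,16] (ℓ=7, odd), read p_13/q_13
step 0: (8, 1)  from 8·(1,0) + (0,1)
…
step 10: (200767, 23498)  from 5·(36406,4261) + (18737,2193)
…
step 12: (1241008, 145249)  from 1·(1040241,121751) + (200767,23498)
step 13: (2281249, 267000)  from 1·(1241008,145249) + (1040241,121751)
(x₁, y₁) = (2281249, 267000);  2281249² − 73·267000² = 1 ✓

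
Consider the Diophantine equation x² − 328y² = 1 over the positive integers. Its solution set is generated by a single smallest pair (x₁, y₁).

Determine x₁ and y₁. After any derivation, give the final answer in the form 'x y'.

163 9

d=328: √d = [18; 9,36] (ℓ=2, even), read p_1/q_1
i=0: a=18 ⇒ p=18, q=1
i=1: a=9 ⇒ p=163, q=9
(x₁, y₁) = (163, 9);  163² − 328·9² = 1 ✓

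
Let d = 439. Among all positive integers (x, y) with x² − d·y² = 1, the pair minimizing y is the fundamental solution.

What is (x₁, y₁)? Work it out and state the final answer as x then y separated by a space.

440 21

d=439: √d = [20; 1,19,1,40] (ℓ=4, even), read p_3/q_3
k=0  a_k=20  p_k/q_k = 20/1
k=1  a_k=1  p_k/q_k = 21/1
k=2  a_k=19  p_k/q_k = 419/20
k=3  a_k=1  p_k/q_k = 440/21
fundamental: x₁=440, y₁=21  (since 193600 − 439·441 = 1)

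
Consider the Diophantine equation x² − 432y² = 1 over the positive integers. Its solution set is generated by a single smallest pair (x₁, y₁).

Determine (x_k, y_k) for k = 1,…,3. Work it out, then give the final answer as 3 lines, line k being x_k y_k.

√432 → a₀=20, period (1,3,1,1,1,3,1,40); ℓ=8 even so k=7
a_0=20:  p_0=20·1+0=20,  q_0=20·0+1=1
…
a_6=3:  p_6=3·291+187=1060,  q_6=3·14+9=51
a_7=1:  p_7=1·1060+291=1351,  q_7=1·51+14=65
(x₁, y₁) = (1351, 65);  1351² − 432·65² = 1 ✓
(1351+65√432)^2 = 3650401 + 175630√432
(1351+65√432)^3 = 9863382151 + 474552195√432

1351 65
3650401 175630
9863382151 474552195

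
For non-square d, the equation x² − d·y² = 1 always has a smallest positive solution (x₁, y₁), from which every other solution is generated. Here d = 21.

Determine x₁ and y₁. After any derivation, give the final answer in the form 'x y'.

[4; 1,1,2,1,1,8] for √21; ℓ=6 ⇒ convergent index 5
a_0=4:  p_0=4·1+0=4,  q_0=4·0+1=1
a_1=1:  p_1=1·4+1=5,  q_1=1·1+0=1
a_2=1:  p_2=1·5+4=9,  q_2=1·1+1=2
a_3=2:  p_3=2·9+5=23,  q_3=2·2+1=5
a_4=1:  p_4=1·23+9=32,  q_4=1·5+2=7
a_5=1:  p_5=1·32+23=55,  q_5=1·7+5=12
→ (55, 12).  Check: 55²=3025, 21·12²=3024, difference 1.

55 12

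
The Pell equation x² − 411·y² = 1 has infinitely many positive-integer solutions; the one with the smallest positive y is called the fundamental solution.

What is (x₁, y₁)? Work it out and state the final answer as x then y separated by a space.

√411 → a₀=20, period (3,1,1,1,19,1,1,1,3,40); ℓ=10 even so k=9
k=0  a_k=20  p_k/q_k = 20/1
…
k=4  a_k=1  p_k/q_k = 223/11
…
k=8  a_k=1  p_k/q_k = 13583/670
k=9  a_k=3  p_k/q_k = 49730/2453
fundamental: x₁=49730, y₁=2453  (since 2473072900 − 411·6017209 = 1)

49730 2453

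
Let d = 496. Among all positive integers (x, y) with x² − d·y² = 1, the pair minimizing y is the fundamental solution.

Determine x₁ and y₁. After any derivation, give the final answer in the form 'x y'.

d=496: √d = [22; 3,1,2,4,1,…,1,3,44] (ℓ=16, even), read p_15/q_15
step 0: (22, 1)  from 22·(1,0) + (0,1)
step 1: (67, 3)  from 3·(22,1) + (1,0)
step 2: (89, 4)  from 1·(67,3) + (22,1)
…
step 5: (1314, 59)  from 1·(1069,48) + (245,11)
step 6: (2383, 107)  from 1·(1314,59) + (1069,48)
…
step 8: (14543, 653)  from 2·(6080,273) + (2383,107)
…
step 10: (49709, 2232)  from 1·(35166,1579) + (14543,653)
…
step 13: (863293, 38763)  from 2·(389209,17476) + (84875,3811)
step 14: (1252502, 56239)  from 1·(863293,38763) + (389209,17476)
step 15: (4620799, 207480)  from 3·(1252502,56239) + (863293,38763)
fundamental: x₁=4620799, y₁=207480  (since 21351783398401 − 496·43047950400 = 1)

4620799 207480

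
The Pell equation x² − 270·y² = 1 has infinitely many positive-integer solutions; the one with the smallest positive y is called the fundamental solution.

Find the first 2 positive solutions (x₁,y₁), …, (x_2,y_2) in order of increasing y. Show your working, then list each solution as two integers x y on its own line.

d=270: √d = [16; 2,3,6,3,2,32] (ℓ=6, even), read p_5/q_5
step 0: (16, 1)  from 16·(1,0) + (0,1)
step 1: (33, 2)  from 2·(16,1) + (1,0)
step 2: (115, 7)  from 3·(33,2) + (16,1)
…
step 4: (2284, 139)  from 3·(723,44) + (115,7)
step 5: (5291, 322)  from 2·(2284,139) + (723,44)
→ (5291, 322).  Check: 5291²=27994681, 270·322²=27994680, difference 1.
k=2:  x_2 = 5291·5291+270·322·322 = 55989361,  y_2 = 5291·322+322·5291 = 3407404

5291 322
55989361 3407404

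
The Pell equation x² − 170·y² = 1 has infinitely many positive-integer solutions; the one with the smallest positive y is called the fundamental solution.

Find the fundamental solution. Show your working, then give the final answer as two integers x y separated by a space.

339 26

[13; 26] for √170; ℓ=1 ⇒ convergent index 1
a_0=13:  p_0=13·1+0=13,  q_0=13·0+1=1
a_1=26:  p_1=26·13+1=339,  q_1=26·1+0=26
→ (339, 26).  Check: 339²=114921, 170·26²=114920, difference 1.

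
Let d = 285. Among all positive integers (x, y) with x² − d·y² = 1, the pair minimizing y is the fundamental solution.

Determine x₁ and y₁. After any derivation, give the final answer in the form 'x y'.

2431 144

[16; 1,7,2,7,1,32] for √285; ℓ=6 ⇒ convergent index 5
i=0: a=16 ⇒ p=16, q=1
i=1: a=1 ⇒ p=17, q=1
i=2: a=7 ⇒ p=135, q=8
i=3: a=2 ⇒ p=287, q=17
i=4: a=7 ⇒ p=2144, q=127
i=5: a=1 ⇒ p=2431, q=144
fundamental: x₁=2431, y₁=144  (since 5909761 − 285·20736 = 1)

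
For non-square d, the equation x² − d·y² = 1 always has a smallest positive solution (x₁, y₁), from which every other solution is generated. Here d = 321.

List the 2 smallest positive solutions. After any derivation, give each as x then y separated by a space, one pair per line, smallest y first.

215 12
92449 5160

√321 → a₀=17, period (1,10,1,34); ℓ=4 even so k=3
k=0  a_k=17  p_k/q_k = 17/1
k=1  a_k=1  p_k/q_k = 18/1
k=2  a_k=10  p_k/q_k = 197/11
k=3  a_k=1  p_k/q_k = 215/12
(x₁, y₁) = (215, 12);  215² − 321·12² = 1 ✓
(215+12√321)^2 = 92449 + 5160√321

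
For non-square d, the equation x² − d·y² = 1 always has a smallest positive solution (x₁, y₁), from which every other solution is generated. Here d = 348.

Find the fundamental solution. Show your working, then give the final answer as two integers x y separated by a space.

1567 84

√348 → a₀=18, period (1,1,1,8,1,1,1,36); ℓ=8 even so k=7
step 0: (18, 1)  from 18·(1,0) + (0,1)
…
step 3: (56, 3)  from 1·(37,2) + (19,1)
…
step 5: (541, 29)  from 1·(485,26) + (56,3)
step 6: (1026, 55)  from 1·(541,29) + (485,26)
step 7: (1567, 84)  from 1·(1026,55) + (541,29)
fundamental: x₁=1567, y₁=84  (since 2455489 − 348·7056 = 1)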